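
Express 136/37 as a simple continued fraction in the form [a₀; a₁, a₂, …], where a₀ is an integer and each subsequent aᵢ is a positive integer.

[3; 1, 2, 12]

Apply division with remainder until the remainder is 0:
136 = 3·37 + 25, so a_0 = 3
37 = 1·25 + 12, so a_1 = 1
25 = 2·12 + 1, so a_2 = 2
12 = 12·1 + 0, so a_3 = 12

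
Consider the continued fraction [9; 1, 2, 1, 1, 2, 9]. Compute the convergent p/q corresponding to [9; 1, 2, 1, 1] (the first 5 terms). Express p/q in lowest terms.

68/7

Starting at the tail and folding back:
Start with 1.
1 + 1/(1/1) = 1 + 1/1 = 2/1
2 + 1/(2/1) = 2 + 1/2 = 5/2
1 + 1/(5/2) = 1 + 2/5 = 7/5
9 + 1/(7/5) = 9 + 5/7 = 68/7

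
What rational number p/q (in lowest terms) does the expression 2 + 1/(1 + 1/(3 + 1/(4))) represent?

a_0 = 2: 2/1
a_1 = 1: 3/1
a_2 = 3: 11/4
a_3 = 4: 47/17

47/17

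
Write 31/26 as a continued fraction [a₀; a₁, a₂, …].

[1; 5, 5]

Apply division with remainder until the remainder is 0:
31 = 1·26 + 5, so a_0 = 1
26 = 5·5 + 1, so a_1 = 5
5 = 5·1 + 0, so a_2 = 5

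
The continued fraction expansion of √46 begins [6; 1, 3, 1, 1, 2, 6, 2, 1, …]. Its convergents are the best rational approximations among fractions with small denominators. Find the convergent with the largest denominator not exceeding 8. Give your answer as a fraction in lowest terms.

List convergents until the denominator exceeds the bound:
a_0 = 6: 6/1  (≤ bound)
a_1 = 1: 7/1  (≤ bound)
a_2 = 3: 27/4  (≤ bound)
a_3 = 1: 34/5  (≤ bound)
a_4 = 1: 61/9  (> 8, stop)

34/5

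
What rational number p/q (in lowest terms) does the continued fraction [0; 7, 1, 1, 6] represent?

13/98

a_0 = 0: 0/1
a_1 = 7: 1/7
a_2 = 1: 1/8
a_3 = 1: 2/15
a_4 = 6: 13/98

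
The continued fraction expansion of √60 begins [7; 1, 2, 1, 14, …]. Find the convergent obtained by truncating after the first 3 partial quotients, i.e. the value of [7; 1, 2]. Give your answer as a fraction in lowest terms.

Compute successive convergents:
a_0 = 7: 7/1
a_1 = 1: 8/1
a_2 = 2: 23/3

23/3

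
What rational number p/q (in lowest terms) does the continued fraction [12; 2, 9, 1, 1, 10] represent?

a_0 = 12: 12/1
a_1 = 2: 25/2
a_2 = 9: 237/19
a_3 = 1: 262/21
a_4 = 1: 499/40
a_5 = 10: 5252/421

5252/421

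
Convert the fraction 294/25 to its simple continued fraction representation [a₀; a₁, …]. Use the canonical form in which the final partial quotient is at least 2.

294 ÷ 25 → quotient 11, remainder 19
25 ÷ 19 → quotient 1, remainder 6
19 ÷ 6 → quotient 3, remainder 1
6 ÷ 1 → quotient 6, remainder 0

[11; 1, 3, 6]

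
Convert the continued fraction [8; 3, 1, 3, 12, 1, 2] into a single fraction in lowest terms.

Work from the innermost term outward:
Start with 2.
1 + 1/(2/1) = 1 + 1/2 = 3/2
12 + 1/(3/2) = 12 + 2/3 = 38/3
3 + 1/(38/3) = 3 + 3/38 = 117/38
1 + 1/(117/38) = 1 + 38/117 = 155/117
3 + 1/(155/117) = 3 + 117/155 = 582/155
8 + 1/(582/155) = 8 + 155/582 = 4811/582

4811/582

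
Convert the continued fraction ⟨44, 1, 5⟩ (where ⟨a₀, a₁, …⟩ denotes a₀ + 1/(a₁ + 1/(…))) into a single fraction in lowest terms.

a_0 = 44: 44/1
a_1 = 1: 45/1
a_2 = 5: 269/6

269/6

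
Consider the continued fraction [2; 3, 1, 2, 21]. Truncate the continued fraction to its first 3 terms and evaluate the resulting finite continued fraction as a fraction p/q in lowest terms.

9/4

Start with 1.
3 + 1/(1/1) = 3 + 1/1 = 4/1
2 + 1/(4/1) = 2 + 1/4 = 9/4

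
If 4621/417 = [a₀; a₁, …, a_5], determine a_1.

4621 ÷ 417 → quotient 11, remainder 34
417 ÷ 34 → quotient 12, remainder 9

12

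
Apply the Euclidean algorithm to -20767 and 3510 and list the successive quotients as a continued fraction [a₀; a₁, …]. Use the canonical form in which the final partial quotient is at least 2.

[-6; 11, 1, 47, 1, 5]

-20767 ÷ 3510 → quotient -6, remainder 293
3510 ÷ 293 → quotient 11, remainder 287
293 ÷ 287 → quotient 1, remainder 6
287 ÷ 6 → quotient 47, remainder 5
6 ÷ 5 → quotient 1, remainder 1
5 ÷ 1 → quotient 5, remainder 0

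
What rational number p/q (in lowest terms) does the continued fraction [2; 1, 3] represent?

11/4

a_0 = 2: 2/1
a_1 = 1: 3/1
a_2 = 3: 11/4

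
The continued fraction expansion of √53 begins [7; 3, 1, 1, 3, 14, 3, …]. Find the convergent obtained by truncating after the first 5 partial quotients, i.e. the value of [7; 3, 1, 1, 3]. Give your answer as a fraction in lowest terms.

182/25

Start with 3.
1 + 1/(3/1) = 1 + 1/3 = 4/3
1 + 1/(4/3) = 1 + 3/4 = 7/4
3 + 1/(7/4) = 3 + 4/7 = 25/7
7 + 1/(25/7) = 7 + 7/25 = 182/25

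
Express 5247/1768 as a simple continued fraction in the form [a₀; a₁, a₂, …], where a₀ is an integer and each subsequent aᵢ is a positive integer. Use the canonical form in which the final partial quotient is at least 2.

[2; 1, 30, 57]

5247 ÷ 1768 → quotient 2, remainder 1711
1768 ÷ 1711 → quotient 1, remainder 57
1711 ÷ 57 → quotient 30, remainder 1
57 ÷ 1 → quotient 57, remainder 0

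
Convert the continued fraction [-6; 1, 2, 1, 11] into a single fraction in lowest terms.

-247/47

Collapse the nested fraction from the inside out:
Start with 11.
1 + 1/(11/1) = 1 + 1/11 = 12/11
2 + 1/(12/11) = 2 + 11/12 = 35/12
1 + 1/(35/12) = 1 + 12/35 = 47/35
-6 + 1/(47/35) = -6 + 35/47 = -247/47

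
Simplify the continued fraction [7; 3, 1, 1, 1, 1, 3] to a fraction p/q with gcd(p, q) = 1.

473/65

Collapse the nested fraction from the inside out:
Start with 3.
1 + 1/(3/1) = 1 + 1/3 = 4/3
1 + 1/(4/3) = 1 + 3/4 = 7/4
1 + 1/(7/4) = 1 + 4/7 = 11/7
1 + 1/(11/7) = 1 + 7/11 = 18/11
3 + 1/(18/11) = 3 + 11/18 = 65/18
7 + 1/(65/18) = 7 + 18/65 = 473/65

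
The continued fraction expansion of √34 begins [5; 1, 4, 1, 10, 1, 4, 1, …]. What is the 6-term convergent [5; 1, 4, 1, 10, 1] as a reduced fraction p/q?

Start with 1.
10 + 1/(1/1) = 10 + 1/1 = 11/1
1 + 1/(11/1) = 1 + 1/11 = 12/11
4 + 1/(12/11) = 4 + 11/12 = 59/12
1 + 1/(59/12) = 1 + 12/59 = 71/59
5 + 1/(71/59) = 5 + 59/71 = 414/71

414/71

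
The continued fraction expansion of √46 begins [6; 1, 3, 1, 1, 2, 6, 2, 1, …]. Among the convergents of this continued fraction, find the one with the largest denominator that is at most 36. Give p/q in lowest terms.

a_0 = 6: 6/1  (≤ bound)
a_1 = 1: 7/1  (≤ bound)
a_2 = 3: 27/4  (≤ bound)
a_3 = 1: 34/5  (≤ bound)
a_4 = 1: 61/9  (≤ bound)
a_5 = 2: 156/23  (≤ bound)
a_6 = 6: 997/147  (> 36, stop)

156/23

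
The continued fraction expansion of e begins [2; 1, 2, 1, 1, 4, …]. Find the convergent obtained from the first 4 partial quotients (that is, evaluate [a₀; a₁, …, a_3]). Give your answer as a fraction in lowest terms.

11/4

a_0 = 2: 2/1
a_1 = 1: 3/1
a_2 = 2: 8/3
a_3 = 1: 11/4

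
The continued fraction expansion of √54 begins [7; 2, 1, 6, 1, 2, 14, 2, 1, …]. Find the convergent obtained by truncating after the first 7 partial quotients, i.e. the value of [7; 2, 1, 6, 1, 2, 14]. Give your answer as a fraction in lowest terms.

6959/947

a_0 = 7: 7/1
a_1 = 2: 15/2
a_2 = 1: 22/3
a_3 = 6: 147/20
a_4 = 1: 169/23
a_5 = 2: 485/66
a_6 = 14: 6959/947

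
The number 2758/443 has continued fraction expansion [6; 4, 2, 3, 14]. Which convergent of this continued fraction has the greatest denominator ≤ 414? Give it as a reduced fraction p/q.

a_0 = 6: 6/1  (≤ bound)
a_1 = 4: 25/4  (≤ bound)
a_2 = 2: 56/9  (≤ bound)
a_3 = 3: 193/31  (≤ bound)
a_4 = 14: 2758/443  (> 414, stop)

193/31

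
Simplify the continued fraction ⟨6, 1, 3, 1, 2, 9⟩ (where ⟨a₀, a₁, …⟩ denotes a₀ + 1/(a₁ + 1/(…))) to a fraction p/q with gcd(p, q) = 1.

889/131

a_0 = 6: 6/1
a_1 = 1: 7/1
a_2 = 3: 27/4
a_3 = 1: 34/5
a_4 = 2: 95/14
a_5 = 9: 889/131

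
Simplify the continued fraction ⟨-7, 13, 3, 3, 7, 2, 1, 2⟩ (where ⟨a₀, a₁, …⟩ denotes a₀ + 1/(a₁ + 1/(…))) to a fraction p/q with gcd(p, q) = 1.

-56555/8167

Start with 2.
1 + 1/(2/1) = 1 + 1/2 = 3/2
2 + 1/(3/2) = 2 + 2/3 = 8/3
7 + 1/(8/3) = 7 + 3/8 = 59/8
3 + 1/(59/8) = 3 + 8/59 = 185/59
3 + 1/(185/59) = 3 + 59/185 = 614/185
13 + 1/(614/185) = 13 + 185/614 = 8167/614
-7 + 1/(8167/614) = -7 + 614/8167 = -56555/8167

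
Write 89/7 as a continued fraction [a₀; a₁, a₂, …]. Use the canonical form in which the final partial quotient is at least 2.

Apply division with remainder until the remainder is 0:
⌊89/7⌋ = 12, remainder 5
⌊7/5⌋ = 1, remainder 2
⌊5/2⌋ = 2, remainder 1
⌊2/1⌋ = 2, remainder 0

[12; 1, 2, 2]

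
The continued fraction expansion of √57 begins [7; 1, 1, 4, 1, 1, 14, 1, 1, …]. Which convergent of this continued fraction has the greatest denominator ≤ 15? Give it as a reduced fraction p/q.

83/11

a_0 = 7: 7/1  (≤ bound)
a_1 = 1: 8/1  (≤ bound)
a_2 = 1: 15/2  (≤ bound)
a_3 = 4: 68/9  (≤ bound)
a_4 = 1: 83/11  (≤ bound)
a_5 = 1: 151/20  (> 15, stop)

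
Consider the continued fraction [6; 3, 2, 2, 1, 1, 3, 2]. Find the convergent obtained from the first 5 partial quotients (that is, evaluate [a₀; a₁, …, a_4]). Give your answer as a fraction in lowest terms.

151/24

a_0 = 6: 6/1
a_1 = 3: 19/3
a_2 = 2: 44/7
a_3 = 2: 107/17
a_4 = 1: 151/24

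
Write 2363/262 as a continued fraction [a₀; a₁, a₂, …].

[9; 52, 2, 2]

2363 ÷ 262 → quotient 9, remainder 5
262 ÷ 5 → quotient 52, remainder 2
5 ÷ 2 → quotient 2, remainder 1
2 ÷ 1 → quotient 2, remainder 0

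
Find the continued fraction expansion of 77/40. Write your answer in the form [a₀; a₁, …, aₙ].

77 ÷ 40 → quotient 1, remainder 37
40 ÷ 37 → quotient 1, remainder 3
37 ÷ 3 → quotient 12, remainder 1
3 ÷ 1 → quotient 3, remainder 0

[1; 1, 12, 3]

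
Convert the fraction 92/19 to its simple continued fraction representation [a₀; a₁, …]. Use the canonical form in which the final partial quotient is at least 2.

⌊92/19⌋ = 4, remainder 16
⌊19/16⌋ = 1, remainder 3
⌊16/3⌋ = 5, remainder 1
⌊3/1⌋ = 3, remainder 0

[4; 1, 5, 3]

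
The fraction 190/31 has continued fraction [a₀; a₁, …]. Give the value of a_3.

190 = 6·31 + 4, so a_0 = 6
31 = 7·4 + 3, so a_1 = 7
4 = 1·3 + 1, so a_2 = 1
3 = 3·1 + 0, so a_3 = 3

3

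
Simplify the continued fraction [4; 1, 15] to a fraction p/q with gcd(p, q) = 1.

79/16

Start with 15.
1 + 1/(15/1) = 1 + 1/15 = 16/15
4 + 1/(16/15) = 4 + 15/16 = 79/16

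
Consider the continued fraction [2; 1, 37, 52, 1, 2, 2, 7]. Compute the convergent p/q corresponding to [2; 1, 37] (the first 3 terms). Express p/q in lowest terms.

a_0 = 2: 2/1
a_1 = 1: 3/1
a_2 = 37: 113/38

113/38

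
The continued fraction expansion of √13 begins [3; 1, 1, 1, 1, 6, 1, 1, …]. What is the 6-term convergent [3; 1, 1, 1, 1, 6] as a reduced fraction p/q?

Collapse the nested fraction from the inside out:
Start with 6.
1 + 1/(6/1) = 1 + 1/6 = 7/6
1 + 1/(7/6) = 1 + 6/7 = 13/7
1 + 1/(13/7) = 1 + 7/13 = 20/13
1 + 1/(20/13) = 1 + 13/20 = 33/20
3 + 1/(33/20) = 3 + 20/33 = 119/33

119/33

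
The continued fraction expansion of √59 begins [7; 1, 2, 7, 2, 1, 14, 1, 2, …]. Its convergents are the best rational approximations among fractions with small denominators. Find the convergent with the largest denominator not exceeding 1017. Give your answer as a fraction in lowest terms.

7781/1013

a_0 = 7: 7/1  (≤ bound)
a_1 = 1: 8/1  (≤ bound)
a_2 = 2: 23/3  (≤ bound)
a_3 = 7: 169/22  (≤ bound)
a_4 = 2: 361/47  (≤ bound)
a_5 = 1: 530/69  (≤ bound)
a_6 = 14: 7781/1013  (≤ bound)
a_7 = 1: 8311/1082  (> 1017, stop)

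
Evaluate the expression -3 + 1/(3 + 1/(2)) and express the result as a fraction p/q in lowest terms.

Compute successive convergents:
a_0 = -3: -3/1
a_1 = 3: -8/3
a_2 = 2: -19/7

-19/7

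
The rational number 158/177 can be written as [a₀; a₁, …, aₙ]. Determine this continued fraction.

[0; 1, 8, 3, 6]

⌊158/177⌋ = 0, remainder 158
⌊177/158⌋ = 1, remainder 19
⌊158/19⌋ = 8, remainder 6
⌊19/6⌋ = 3, remainder 1
⌊6/1⌋ = 6, remainder 0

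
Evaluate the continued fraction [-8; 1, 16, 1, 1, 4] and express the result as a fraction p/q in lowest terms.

a_0 = -8: -8/1
a_1 = 1: -7/1
a_2 = 16: -120/17
a_3 = 1: -127/18
a_4 = 1: -247/35
a_5 = 4: -1115/158

-1115/158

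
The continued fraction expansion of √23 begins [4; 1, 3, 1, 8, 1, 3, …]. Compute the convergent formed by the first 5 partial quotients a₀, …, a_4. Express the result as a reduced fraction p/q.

211/44

a_0 = 4: 4/1
a_1 = 1: 5/1
a_2 = 3: 19/4
a_3 = 1: 24/5
a_4 = 8: 211/44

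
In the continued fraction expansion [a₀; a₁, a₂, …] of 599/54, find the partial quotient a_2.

1

599 ÷ 54 → quotient 11, remainder 5
54 ÷ 5 → quotient 10, remainder 4
5 ÷ 4 → quotient 1, remainder 1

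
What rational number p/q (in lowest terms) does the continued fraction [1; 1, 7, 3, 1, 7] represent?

481/256

Collapse the nested fraction from the inside out:
Start with 7.
1 + 1/(7/1) = 1 + 1/7 = 8/7
3 + 1/(8/7) = 3 + 7/8 = 31/8
7 + 1/(31/8) = 7 + 8/31 = 225/31
1 + 1/(225/31) = 1 + 31/225 = 256/225
1 + 1/(256/225) = 1 + 225/256 = 481/256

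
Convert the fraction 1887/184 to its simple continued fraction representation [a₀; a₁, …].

⌊1887/184⌋ = 10, remainder 47
⌊184/47⌋ = 3, remainder 43
⌊47/43⌋ = 1, remainder 4
⌊43/4⌋ = 10, remainder 3
⌊4/3⌋ = 1, remainder 1
⌊3/1⌋ = 3, remainder 0

[10; 3, 1, 10, 1, 3]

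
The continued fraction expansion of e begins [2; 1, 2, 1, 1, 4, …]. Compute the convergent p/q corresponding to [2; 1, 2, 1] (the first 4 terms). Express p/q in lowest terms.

a_0 = 2: 2/1
a_1 = 1: 3/1
a_2 = 2: 8/3
a_3 = 1: 11/4

11/4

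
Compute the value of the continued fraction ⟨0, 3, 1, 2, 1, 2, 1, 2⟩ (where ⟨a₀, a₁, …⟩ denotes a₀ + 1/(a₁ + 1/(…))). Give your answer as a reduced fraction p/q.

Start with 2.
1 + 1/(2/1) = 1 + 1/2 = 3/2
2 + 1/(3/2) = 2 + 2/3 = 8/3
1 + 1/(8/3) = 1 + 3/8 = 11/8
2 + 1/(11/8) = 2 + 8/11 = 30/11
1 + 1/(30/11) = 1 + 11/30 = 41/30
3 + 1/(41/30) = 3 + 30/41 = 153/41
0 + 1/(153/41) = 0 + 41/153 = 41/153

41/153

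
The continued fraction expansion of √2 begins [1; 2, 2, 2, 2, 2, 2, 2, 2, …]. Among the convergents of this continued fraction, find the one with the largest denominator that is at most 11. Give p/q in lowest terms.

7/5

a_0 = 1: 1/1  (≤ bound)
a_1 = 2: 3/2  (≤ bound)
a_2 = 2: 7/5  (≤ bound)
a_3 = 2: 17/12  (> 11, stop)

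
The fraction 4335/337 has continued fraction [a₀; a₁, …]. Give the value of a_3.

4335 ÷ 337 → quotient 12, remainder 291
337 ÷ 291 → quotient 1, remainder 46
291 ÷ 46 → quotient 6, remainder 15
46 ÷ 15 → quotient 3, remainder 1

3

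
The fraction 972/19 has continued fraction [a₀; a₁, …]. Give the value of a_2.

Apply division with remainder until the remainder is 0:
⌊972/19⌋ = 51, remainder 3
⌊19/3⌋ = 6, remainder 1
⌊3/1⌋ = 3, remainder 0

3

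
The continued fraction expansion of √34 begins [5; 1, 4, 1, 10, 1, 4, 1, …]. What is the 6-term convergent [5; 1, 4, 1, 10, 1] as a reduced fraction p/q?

Compute successive convergents:
a_0 = 5: 5/1
a_1 = 1: 6/1
a_2 = 4: 29/5
a_3 = 1: 35/6
a_4 = 10: 379/65
a_5 = 1: 414/71

414/71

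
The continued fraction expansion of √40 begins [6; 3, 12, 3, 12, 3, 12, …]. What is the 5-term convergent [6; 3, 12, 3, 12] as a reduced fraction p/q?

8886/1405

Compute successive convergents:
a_0 = 6: 6/1
a_1 = 3: 19/3
a_2 = 12: 234/37
a_3 = 3: 721/114
a_4 = 12: 8886/1405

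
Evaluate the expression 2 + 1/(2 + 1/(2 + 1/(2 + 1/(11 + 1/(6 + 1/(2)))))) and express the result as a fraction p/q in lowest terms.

a_0 = 2: 2/1
a_1 = 2: 5/2
a_2 = 2: 12/5
a_3 = 2: 29/12
a_4 = 11: 331/137
a_5 = 6: 2015/834
a_6 = 2: 4361/1805

4361/1805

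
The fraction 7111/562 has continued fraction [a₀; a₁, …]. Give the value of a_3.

1

⌊7111/562⌋ = 12, remainder 367
⌊562/367⌋ = 1, remainder 195
⌊367/195⌋ = 1, remainder 172
⌊195/172⌋ = 1, remainder 23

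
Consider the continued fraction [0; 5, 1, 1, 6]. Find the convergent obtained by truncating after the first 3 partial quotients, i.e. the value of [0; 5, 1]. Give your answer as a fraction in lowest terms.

1/6

a_0 = 0: 0/1
a_1 = 5: 1/5
a_2 = 1: 1/6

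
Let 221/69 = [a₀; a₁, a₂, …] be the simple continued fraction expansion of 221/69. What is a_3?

221 = 3·69 + 14, so a_0 = 3
69 = 4·14 + 13, so a_1 = 4
14 = 1·13 + 1, so a_2 = 1
13 = 13·1 + 0, so a_3 = 13

13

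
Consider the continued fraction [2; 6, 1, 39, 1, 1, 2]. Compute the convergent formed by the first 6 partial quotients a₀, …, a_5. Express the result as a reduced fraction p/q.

a_0 = 2: 2/1
a_1 = 6: 13/6
a_2 = 1: 15/7
a_3 = 39: 598/279
a_4 = 1: 613/286
a_5 = 1: 1211/565

1211/565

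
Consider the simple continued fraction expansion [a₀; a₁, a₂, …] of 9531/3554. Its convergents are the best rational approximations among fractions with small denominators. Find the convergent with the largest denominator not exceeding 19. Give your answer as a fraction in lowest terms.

8/3

a_0 = 2: 2/1  (≤ bound)
a_1 = 1: 3/1  (≤ bound)
a_2 = 2: 8/3  (≤ bound)
a_3 = 7: 59/22  (> 19, stop)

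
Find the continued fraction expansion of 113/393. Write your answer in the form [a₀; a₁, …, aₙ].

113 ÷ 393 → quotient 0, remainder 113
393 ÷ 113 → quotient 3, remainder 54
113 ÷ 54 → quotient 2, remainder 5
54 ÷ 5 → quotient 10, remainder 4
5 ÷ 4 → quotient 1, remainder 1
4 ÷ 1 → quotient 4, remainder 0

[0; 3, 2, 10, 1, 4]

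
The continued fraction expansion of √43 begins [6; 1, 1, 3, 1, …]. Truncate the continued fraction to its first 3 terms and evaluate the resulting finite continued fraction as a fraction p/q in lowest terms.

13/2

Start with 1.
1 + 1/(1/1) = 1 + 1/1 = 2/1
6 + 1/(2/1) = 6 + 1/2 = 13/2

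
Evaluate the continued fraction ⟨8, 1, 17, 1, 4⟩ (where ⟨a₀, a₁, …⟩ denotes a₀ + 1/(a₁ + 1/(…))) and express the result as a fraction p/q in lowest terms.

Starting at the tail and folding back:
Start with 4.
1 + 1/(4/1) = 1 + 1/4 = 5/4
17 + 1/(5/4) = 17 + 4/5 = 89/5
1 + 1/(89/5) = 1 + 5/89 = 94/89
8 + 1/(94/89) = 8 + 89/94 = 841/94

841/94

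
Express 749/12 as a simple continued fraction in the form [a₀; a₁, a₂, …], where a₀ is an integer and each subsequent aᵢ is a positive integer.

[62; 2, 2, 2]

749 = 62·12 + 5, so a_0 = 62
12 = 2·5 + 2, so a_1 = 2
5 = 2·2 + 1, so a_2 = 2
2 = 2·1 + 0, so a_3 = 2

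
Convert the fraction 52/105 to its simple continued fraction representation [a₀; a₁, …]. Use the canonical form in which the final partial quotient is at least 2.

[0; 2, 52]

⌊52/105⌋ = 0, remainder 52
⌊105/52⌋ = 2, remainder 1
⌊52/1⌋ = 52, remainder 0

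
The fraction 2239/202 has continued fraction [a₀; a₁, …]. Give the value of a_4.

Repeatedly divide and take the remainder:
⌊2239/202⌋ = 11, remainder 17
⌊202/17⌋ = 11, remainder 15
⌊17/15⌋ = 1, remainder 2
⌊15/2⌋ = 7, remainder 1
⌊2/1⌋ = 2, remainder 0

2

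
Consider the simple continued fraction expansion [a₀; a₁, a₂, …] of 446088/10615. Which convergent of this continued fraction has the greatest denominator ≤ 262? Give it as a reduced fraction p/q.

10380/247

List convergents until the denominator exceeds the bound:
a_0 = 42: 42/1  (≤ bound)
a_1 = 41: 1723/41  (≤ bound)
a_2 = 6: 10380/247  (≤ bound)
a_3 = 1: 12103/288  (> 262, stop)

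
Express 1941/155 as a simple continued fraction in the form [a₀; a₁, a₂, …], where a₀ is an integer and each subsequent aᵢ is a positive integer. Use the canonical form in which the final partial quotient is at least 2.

1941 ÷ 155 → quotient 12, remainder 81
155 ÷ 81 → quotient 1, remainder 74
81 ÷ 74 → quotient 1, remainder 7
74 ÷ 7 → quotient 10, remainder 4
7 ÷ 4 → quotient 1, remainder 3
4 ÷ 3 → quotient 1, remainder 1
3 ÷ 1 → quotient 3, remainder 0

[12; 1, 1, 10, 1, 1, 3]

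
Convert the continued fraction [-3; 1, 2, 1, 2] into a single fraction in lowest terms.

Start with 2.
1 + 1/(2/1) = 1 + 1/2 = 3/2
2 + 1/(3/2) = 2 + 2/3 = 8/3
1 + 1/(8/3) = 1 + 3/8 = 11/8
-3 + 1/(11/8) = -3 + 8/11 = -25/11

-25/11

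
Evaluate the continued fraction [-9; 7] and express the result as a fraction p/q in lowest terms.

Compute successive convergents:
a_0 = -9: -9/1
a_1 = 7: -62/7

-62/7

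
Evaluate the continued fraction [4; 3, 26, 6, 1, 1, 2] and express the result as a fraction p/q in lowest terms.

11351/2622

Start with 2.
1 + 1/(2/1) = 1 + 1/2 = 3/2
1 + 1/(3/2) = 1 + 2/3 = 5/3
6 + 1/(5/3) = 6 + 3/5 = 33/5
26 + 1/(33/5) = 26 + 5/33 = 863/33
3 + 1/(863/33) = 3 + 33/863 = 2622/863
4 + 1/(2622/863) = 4 + 863/2622 = 11351/2622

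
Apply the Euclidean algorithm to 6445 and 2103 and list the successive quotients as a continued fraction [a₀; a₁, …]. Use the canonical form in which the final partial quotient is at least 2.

Run the Euclidean algorithm, recording each quotient:
⌊6445/2103⌋ = 3, remainder 136
⌊2103/136⌋ = 15, remainder 63
⌊136/63⌋ = 2, remainder 10
⌊63/10⌋ = 6, remainder 3
⌊10/3⌋ = 3, remainder 1
⌊3/1⌋ = 3, remainder 0

[3; 15, 2, 6, 3, 3]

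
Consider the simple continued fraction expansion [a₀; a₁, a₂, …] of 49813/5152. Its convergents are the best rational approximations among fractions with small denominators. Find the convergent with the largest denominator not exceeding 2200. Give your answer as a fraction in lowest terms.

List convergents until the denominator exceeds the bound:
a_0 = 9: 9/1  (≤ bound)
a_1 = 1: 10/1  (≤ bound)
a_2 = 2: 29/3  (≤ bound)
a_3 = 55: 1605/166  (≤ bound)
a_4 = 15: 24104/2493  (> 2200, stop)

1605/166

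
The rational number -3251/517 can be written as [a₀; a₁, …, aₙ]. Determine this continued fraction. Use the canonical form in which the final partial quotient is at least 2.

Apply division with remainder until the remainder is 0:
-3251 ÷ 517 → quotient -7, remainder 368
517 ÷ 368 → quotient 1, remainder 149
368 ÷ 149 → quotient 2, remainder 70
149 ÷ 70 → quotient 2, remainder 9
70 ÷ 9 → quotient 7, remainder 7
9 ÷ 7 → quotient 1, remainder 2
7 ÷ 2 → quotient 3, remainder 1
2 ÷ 1 → quotient 2, remainder 0

[-7; 1, 2, 2, 7, 1, 3, 2]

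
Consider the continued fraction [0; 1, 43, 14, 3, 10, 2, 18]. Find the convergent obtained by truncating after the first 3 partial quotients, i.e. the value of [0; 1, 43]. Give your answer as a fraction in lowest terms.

43/44

a_0 = 0: 0/1
a_1 = 1: 1/1
a_2 = 43: 43/44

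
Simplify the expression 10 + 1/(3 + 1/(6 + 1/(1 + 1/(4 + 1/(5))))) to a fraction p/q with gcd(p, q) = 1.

5747/557

Collapse the nested fraction from the inside out:
Start with 5.
4 + 1/(5/1) = 4 + 1/5 = 21/5
1 + 1/(21/5) = 1 + 5/21 = 26/21
6 + 1/(26/21) = 6 + 21/26 = 177/26
3 + 1/(177/26) = 3 + 26/177 = 557/177
10 + 1/(557/177) = 10 + 177/557 = 5747/557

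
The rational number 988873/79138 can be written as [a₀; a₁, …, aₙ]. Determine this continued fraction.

[12; 2, 55, 1, 2, 2, 2, 41]

988873 ÷ 79138 → quotient 12, remainder 39217
79138 ÷ 39217 → quotient 2, remainder 704
39217 ÷ 704 → quotient 55, remainder 497
704 ÷ 497 → quotient 1, remainder 207
497 ÷ 207 → quotient 2, remainder 83
207 ÷ 83 → quotient 2, remainder 41
83 ÷ 41 → quotient 2, remainder 1
41 ÷ 1 → quotient 41, remainder 0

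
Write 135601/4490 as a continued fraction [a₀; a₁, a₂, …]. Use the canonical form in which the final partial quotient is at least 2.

Repeatedly divide and take the remainder:
135601 ÷ 4490 → quotient 30, remainder 901
4490 ÷ 901 → quotient 4, remainder 886
901 ÷ 886 → quotient 1, remainder 15
886 ÷ 15 → quotient 59, remainder 1
15 ÷ 1 → quotient 15, remainder 0

[30; 4, 1, 59, 15]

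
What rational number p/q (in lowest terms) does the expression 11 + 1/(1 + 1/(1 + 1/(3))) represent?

81/7

a_0 = 11: 11/1
a_1 = 1: 12/1
a_2 = 1: 23/2
a_3 = 3: 81/7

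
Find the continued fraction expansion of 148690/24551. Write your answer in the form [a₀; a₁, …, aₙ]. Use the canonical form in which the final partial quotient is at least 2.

[6; 17, 1, 2, 1, 5, 60]

Apply division with remainder until the remainder is 0:
⌊148690/24551⌋ = 6, remainder 1384
⌊24551/1384⌋ = 17, remainder 1023
⌊1384/1023⌋ = 1, remainder 361
⌊1023/361⌋ = 2, remainder 301
⌊361/301⌋ = 1, remainder 60
⌊301/60⌋ = 5, remainder 1
⌊60/1⌋ = 60, remainder 0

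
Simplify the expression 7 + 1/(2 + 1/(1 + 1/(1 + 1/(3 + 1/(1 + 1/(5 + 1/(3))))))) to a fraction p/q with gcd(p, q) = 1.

a_0 = 7: 7/1
a_1 = 2: 15/2
a_2 = 1: 22/3
a_3 = 1: 37/5
a_4 = 3: 133/18
a_5 = 1: 170/23
a_6 = 5: 983/133
a_7 = 3: 3119/422

3119/422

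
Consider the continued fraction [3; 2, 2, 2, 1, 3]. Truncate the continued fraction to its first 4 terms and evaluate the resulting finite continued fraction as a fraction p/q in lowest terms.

Use the convergent recurrence hₖ = aₖ·hₖ₋₁ + hₖ₋₂ (and likewise for the denominators kₖ):
a_0 = 3: 3/1
a_1 = 2: 7/2
a_2 = 2: 17/5
a_3 = 2: 41/12

41/12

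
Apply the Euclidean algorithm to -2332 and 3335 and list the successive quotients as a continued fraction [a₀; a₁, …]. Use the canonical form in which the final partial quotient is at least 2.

⌊-2332/3335⌋ = -1, remainder 1003
⌊3335/1003⌋ = 3, remainder 326
⌊1003/326⌋ = 3, remainder 25
⌊326/25⌋ = 13, remainder 1
⌊25/1⌋ = 25, remainder 0

[-1; 3, 3, 13, 25]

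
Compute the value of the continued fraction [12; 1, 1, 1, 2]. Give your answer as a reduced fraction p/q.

Start with 2.
1 + 1/(2/1) = 1 + 1/2 = 3/2
1 + 1/(3/2) = 1 + 2/3 = 5/3
1 + 1/(5/3) = 1 + 3/5 = 8/5
12 + 1/(8/5) = 12 + 5/8 = 101/8

101/8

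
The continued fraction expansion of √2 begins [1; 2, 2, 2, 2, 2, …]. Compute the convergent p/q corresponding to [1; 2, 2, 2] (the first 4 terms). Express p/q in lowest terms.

17/12

a_0 = 1: 1/1
a_1 = 2: 3/2
a_2 = 2: 7/5
a_3 = 2: 17/12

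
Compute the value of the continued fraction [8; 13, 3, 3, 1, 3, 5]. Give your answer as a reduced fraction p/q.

27722/3433

Build up convergents one term at a time:
a_0 = 8: 8/1
a_1 = 13: 105/13
a_2 = 3: 323/40
a_3 = 3: 1074/133
a_4 = 1: 1397/173
a_5 = 3: 5265/652
a_6 = 5: 27722/3433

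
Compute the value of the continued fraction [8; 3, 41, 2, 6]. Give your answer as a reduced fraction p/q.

13579/1630

Start with 6.
2 + 1/(6/1) = 2 + 1/6 = 13/6
41 + 1/(13/6) = 41 + 6/13 = 539/13
3 + 1/(539/13) = 3 + 13/539 = 1630/539
8 + 1/(1630/539) = 8 + 539/1630 = 13579/1630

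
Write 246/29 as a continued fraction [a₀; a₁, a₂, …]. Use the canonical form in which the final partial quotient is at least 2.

[8; 2, 14]

246 = 8·29 + 14, so a_0 = 8
29 = 2·14 + 1, so a_1 = 2
14 = 14·1 + 0, so a_2 = 14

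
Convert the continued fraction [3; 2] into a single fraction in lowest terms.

Use the convergent recurrence hₖ = aₖ·hₖ₋₁ + hₖ₋₂ (and likewise for the denominators kₖ):
a_0 = 3: 3/1
a_1 = 2: 7/2

7/2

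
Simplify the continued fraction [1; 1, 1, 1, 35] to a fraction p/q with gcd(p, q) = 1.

Compute successive convergents:
a_0 = 1: 1/1
a_1 = 1: 2/1
a_2 = 1: 3/2
a_3 = 1: 5/3
a_4 = 35: 178/107

178/107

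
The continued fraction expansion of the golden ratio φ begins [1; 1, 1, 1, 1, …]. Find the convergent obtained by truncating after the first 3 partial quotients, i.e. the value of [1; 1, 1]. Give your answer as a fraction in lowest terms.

3/2

a_0 = 1: 1/1
a_1 = 1: 2/1
a_2 = 1: 3/2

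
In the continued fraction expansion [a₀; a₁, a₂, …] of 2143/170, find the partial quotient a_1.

1

Run the Euclidean algorithm, recording each quotient:
⌊2143/170⌋ = 12, remainder 103
⌊170/103⌋ = 1, remainder 67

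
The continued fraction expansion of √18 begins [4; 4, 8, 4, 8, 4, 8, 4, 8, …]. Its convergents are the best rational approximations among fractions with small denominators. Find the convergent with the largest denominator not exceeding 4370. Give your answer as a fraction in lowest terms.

List convergents until the denominator exceeds the bound:
a_0 = 4: 4/1  (≤ bound)
a_1 = 4: 17/4  (≤ bound)
a_2 = 8: 140/33  (≤ bound)
a_3 = 4: 577/136  (≤ bound)
a_4 = 8: 4756/1121  (≤ bound)
a_5 = 4: 19601/4620  (> 4370, stop)

4756/1121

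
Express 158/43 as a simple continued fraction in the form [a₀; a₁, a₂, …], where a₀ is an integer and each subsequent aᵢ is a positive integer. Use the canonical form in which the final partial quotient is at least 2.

[3; 1, 2, 14]

158 = 3·43 + 29, so a_0 = 3
43 = 1·29 + 14, so a_1 = 1
29 = 2·14 + 1, so a_2 = 2
14 = 14·1 + 0, so a_3 = 14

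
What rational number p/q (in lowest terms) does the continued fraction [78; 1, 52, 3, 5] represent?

a_0 = 78: 78/1
a_1 = 1: 79/1
a_2 = 52: 4186/53
a_3 = 3: 12637/160
a_4 = 5: 67371/853

67371/853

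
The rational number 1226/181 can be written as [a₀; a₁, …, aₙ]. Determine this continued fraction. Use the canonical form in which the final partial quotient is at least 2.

1226 = 6·181 + 140, so a_0 = 6
181 = 1·140 + 41, so a_1 = 1
140 = 3·41 + 17, so a_2 = 3
41 = 2·17 + 7, so a_3 = 2
17 = 2·7 + 3, so a_4 = 2
7 = 2·3 + 1, so a_5 = 2
3 = 3·1 + 0, so a_6 = 3

[6; 1, 3, 2, 2, 2, 3]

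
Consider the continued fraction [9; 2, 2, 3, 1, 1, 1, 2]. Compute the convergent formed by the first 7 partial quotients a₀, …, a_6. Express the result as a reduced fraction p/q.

Start with 1.
1 + 1/(1/1) = 1 + 1/1 = 2/1
1 + 1/(2/1) = 1 + 1/2 = 3/2
3 + 1/(3/2) = 3 + 2/3 = 11/3
2 + 1/(11/3) = 2 + 3/11 = 25/11
2 + 1/(25/11) = 2 + 11/25 = 61/25
9 + 1/(61/25) = 9 + 25/61 = 574/61

574/61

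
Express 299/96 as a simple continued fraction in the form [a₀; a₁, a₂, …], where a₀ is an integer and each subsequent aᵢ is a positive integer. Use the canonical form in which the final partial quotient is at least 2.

[3; 8, 1, 2, 1, 2]

Apply division with remainder until the remainder is 0:
299 = 3·96 + 11, so a_0 = 3
96 = 8·11 + 8, so a_1 = 8
11 = 1·8 + 3, so a_2 = 1
8 = 2·3 + 2, so a_3 = 2
3 = 1·2 + 1, so a_4 = 1
2 = 2·1 + 0, so a_5 = 2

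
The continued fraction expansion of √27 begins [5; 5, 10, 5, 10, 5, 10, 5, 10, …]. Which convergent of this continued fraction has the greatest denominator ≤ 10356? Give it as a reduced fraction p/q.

List convergents until the denominator exceeds the bound:
a_0 = 5: 5/1  (≤ bound)
a_1 = 5: 26/5  (≤ bound)
a_2 = 10: 265/51  (≤ bound)
a_3 = 5: 1351/260  (≤ bound)
a_4 = 10: 13775/2651  (≤ bound)
a_5 = 5: 70226/13515  (> 10356, stop)

13775/2651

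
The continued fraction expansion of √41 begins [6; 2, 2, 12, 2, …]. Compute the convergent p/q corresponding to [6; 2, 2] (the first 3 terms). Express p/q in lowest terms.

Start with 2.
2 + 1/(2/1) = 2 + 1/2 = 5/2
6 + 1/(5/2) = 6 + 2/5 = 32/5

32/5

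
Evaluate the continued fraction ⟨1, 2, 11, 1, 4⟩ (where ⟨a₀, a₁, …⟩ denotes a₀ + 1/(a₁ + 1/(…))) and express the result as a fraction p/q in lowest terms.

Collapse the nested fraction from the inside out:
Start with 4.
1 + 1/(4/1) = 1 + 1/4 = 5/4
11 + 1/(5/4) = 11 + 4/5 = 59/5
2 + 1/(59/5) = 2 + 5/59 = 123/59
1 + 1/(123/59) = 1 + 59/123 = 182/123

182/123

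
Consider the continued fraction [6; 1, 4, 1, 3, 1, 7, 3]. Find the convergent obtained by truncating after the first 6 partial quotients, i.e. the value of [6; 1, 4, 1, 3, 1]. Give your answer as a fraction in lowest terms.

198/29

a_0 = 6: 6/1
a_1 = 1: 7/1
a_2 = 4: 34/5
a_3 = 1: 41/6
a_4 = 3: 157/23
a_5 = 1: 198/29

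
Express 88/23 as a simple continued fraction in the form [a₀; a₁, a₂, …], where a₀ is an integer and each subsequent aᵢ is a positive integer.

Run the Euclidean algorithm, recording each quotient:
⌊88/23⌋ = 3, remainder 19
⌊23/19⌋ = 1, remainder 4
⌊19/4⌋ = 4, remainder 3
⌊4/3⌋ = 1, remainder 1
⌊3/1⌋ = 3, remainder 0

[3; 1, 4, 1, 3]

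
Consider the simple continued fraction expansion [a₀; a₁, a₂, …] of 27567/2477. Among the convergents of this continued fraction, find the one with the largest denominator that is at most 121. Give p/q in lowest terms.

List convergents until the denominator exceeds the bound:
a_0 = 11: 11/1  (≤ bound)
a_1 = 7: 78/7  (≤ bound)
a_2 = 1: 89/8  (≤ bound)
a_3 = 2: 256/23  (≤ bound)
a_4 = 1: 345/31  (≤ bound)
a_5 = 5: 1981/178  (> 121, stop)

345/31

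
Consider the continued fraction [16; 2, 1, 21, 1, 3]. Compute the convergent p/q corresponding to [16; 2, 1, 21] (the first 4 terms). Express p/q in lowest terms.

1062/65

Start with 21.
1 + 1/(21/1) = 1 + 1/21 = 22/21
2 + 1/(22/21) = 2 + 21/22 = 65/22
16 + 1/(65/22) = 16 + 22/65 = 1062/65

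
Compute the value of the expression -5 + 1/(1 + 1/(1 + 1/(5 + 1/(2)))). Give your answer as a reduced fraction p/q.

-107/24

Use the convergent recurrence hₖ = aₖ·hₖ₋₁ + hₖ₋₂ (and likewise for the denominators kₖ):
a_0 = -5: -5/1
a_1 = 1: -4/1
a_2 = 1: -9/2
a_3 = 5: -49/11
a_4 = 2: -107/24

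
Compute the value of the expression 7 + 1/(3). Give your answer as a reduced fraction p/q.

Collapse the nested fraction from the inside out:
Start with 3.
7 + 1/(3/1) = 7 + 1/3 = 22/3

22/3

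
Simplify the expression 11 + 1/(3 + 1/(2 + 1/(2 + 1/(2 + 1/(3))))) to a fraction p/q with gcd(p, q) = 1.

a_0 = 11: 11/1
a_1 = 3: 34/3
a_2 = 2: 79/7
a_3 = 2: 192/17
a_4 = 2: 463/41
a_5 = 3: 1581/140

1581/140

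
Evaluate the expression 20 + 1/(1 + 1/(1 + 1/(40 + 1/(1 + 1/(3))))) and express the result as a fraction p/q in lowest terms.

Collapse the nested fraction from the inside out:
Start with 3.
1 + 1/(3/1) = 1 + 1/3 = 4/3
40 + 1/(4/3) = 40 + 3/4 = 163/4
1 + 1/(163/4) = 1 + 4/163 = 167/163
1 + 1/(167/163) = 1 + 163/167 = 330/167
20 + 1/(330/167) = 20 + 167/330 = 6767/330

6767/330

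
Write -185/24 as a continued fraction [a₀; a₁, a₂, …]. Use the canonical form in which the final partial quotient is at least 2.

⌊-185/24⌋ = -8, remainder 7
⌊24/7⌋ = 3, remainder 3
⌊7/3⌋ = 2, remainder 1
⌊3/1⌋ = 3, remainder 0

[-8; 3, 2, 3]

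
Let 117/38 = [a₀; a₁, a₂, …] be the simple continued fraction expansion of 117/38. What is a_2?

Repeatedly divide and take the remainder:
117 = 3·38 + 3, so a_0 = 3
38 = 12·3 + 2, so a_1 = 12
3 = 1·2 + 1, so a_2 = 1

1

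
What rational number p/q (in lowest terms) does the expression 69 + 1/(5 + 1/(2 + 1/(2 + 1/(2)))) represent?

4497/65

Start with 2.
2 + 1/(2/1) = 2 + 1/2 = 5/2
2 + 1/(5/2) = 2 + 2/5 = 12/5
5 + 1/(12/5) = 5 + 5/12 = 65/12
69 + 1/(65/12) = 69 + 12/65 = 4497/65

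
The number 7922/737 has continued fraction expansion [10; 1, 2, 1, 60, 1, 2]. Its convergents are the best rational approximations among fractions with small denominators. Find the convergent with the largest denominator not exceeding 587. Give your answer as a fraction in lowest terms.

2655/247

a_0 = 10: 10/1  (≤ bound)
a_1 = 1: 11/1  (≤ bound)
a_2 = 2: 32/3  (≤ bound)
a_3 = 1: 43/4  (≤ bound)
a_4 = 60: 2612/243  (≤ bound)
a_5 = 1: 2655/247  (≤ bound)
a_6 = 2: 7922/737  (> 587, stop)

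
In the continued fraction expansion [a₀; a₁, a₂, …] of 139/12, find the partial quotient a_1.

1

Repeatedly divide and take the remainder:
139 ÷ 12 → quotient 11, remainder 7
12 ÷ 7 → quotient 1, remainder 5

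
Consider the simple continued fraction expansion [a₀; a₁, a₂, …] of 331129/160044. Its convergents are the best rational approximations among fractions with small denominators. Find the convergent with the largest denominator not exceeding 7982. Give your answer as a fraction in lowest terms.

3269/1580

a_0 = 2: 2/1  (≤ bound)
a_1 = 14: 29/14  (≤ bound)
a_2 = 2: 60/29  (≤ bound)
a_3 = 54: 3269/1580  (≤ bound)
a_4 = 6: 19674/9509  (> 7982, stop)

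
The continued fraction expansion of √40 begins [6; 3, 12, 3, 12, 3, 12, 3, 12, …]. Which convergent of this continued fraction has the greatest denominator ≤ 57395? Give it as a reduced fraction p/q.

337434/53353

a_0 = 6: 6/1  (≤ bound)
a_1 = 3: 19/3  (≤ bound)
a_2 = 12: 234/37  (≤ bound)
a_3 = 3: 721/114  (≤ bound)
a_4 = 12: 8886/1405  (≤ bound)
a_5 = 3: 27379/4329  (≤ bound)
a_6 = 12: 337434/53353  (≤ bound)
a_7 = 3: 1039681/164388  (> 57395, stop)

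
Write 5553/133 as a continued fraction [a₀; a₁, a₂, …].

[41; 1, 3, 33]

5553 ÷ 133 → quotient 41, remainder 100
133 ÷ 100 → quotient 1, remainder 33
100 ÷ 33 → quotient 3, remainder 1
33 ÷ 1 → quotient 33, remainder 0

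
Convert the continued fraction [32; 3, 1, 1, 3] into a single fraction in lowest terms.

Build up convergents one term at a time:
a_0 = 32: 32/1
a_1 = 3: 97/3
a_2 = 1: 129/4
a_3 = 1: 226/7
a_4 = 3: 807/25

807/25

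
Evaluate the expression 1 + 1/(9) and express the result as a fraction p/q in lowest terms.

Build up convergents one term at a time:
a_0 = 1: 1/1
a_1 = 9: 10/9

10/9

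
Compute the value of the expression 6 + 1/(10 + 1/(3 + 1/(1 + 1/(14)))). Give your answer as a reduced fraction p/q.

Start with 14.
1 + 1/(14/1) = 1 + 1/14 = 15/14
3 + 1/(15/14) = 3 + 14/15 = 59/15
10 + 1/(59/15) = 10 + 15/59 = 605/59
6 + 1/(605/59) = 6 + 59/605 = 3689/605

3689/605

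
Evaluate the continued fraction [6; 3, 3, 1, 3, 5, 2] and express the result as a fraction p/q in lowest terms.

3563/565

a_0 = 6: 6/1
a_1 = 3: 19/3
a_2 = 3: 63/10
a_3 = 1: 82/13
a_4 = 3: 309/49
a_5 = 5: 1627/258
a_6 = 2: 3563/565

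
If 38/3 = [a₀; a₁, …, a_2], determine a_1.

⌊38/3⌋ = 12, remainder 2
⌊3/2⌋ = 1, remainder 1

1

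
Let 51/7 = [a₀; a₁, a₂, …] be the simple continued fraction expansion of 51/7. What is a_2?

Apply division with remainder until the remainder is 0:
51 = 7·7 + 2, so a_0 = 7
7 = 3·2 + 1, so a_1 = 3
2 = 2·1 + 0, so a_2 = 2

2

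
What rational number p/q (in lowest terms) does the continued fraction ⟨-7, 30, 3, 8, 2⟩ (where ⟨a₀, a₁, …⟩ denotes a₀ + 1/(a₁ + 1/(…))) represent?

Work from the innermost term outward:
Start with 2.
8 + 1/(2/1) = 8 + 1/2 = 17/2
3 + 1/(17/2) = 3 + 2/17 = 53/17
30 + 1/(53/17) = 30 + 17/53 = 1607/53
-7 + 1/(1607/53) = -7 + 53/1607 = -11196/1607

-11196/1607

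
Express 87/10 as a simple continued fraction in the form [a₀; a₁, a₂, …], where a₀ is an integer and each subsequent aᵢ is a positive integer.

[8; 1, 2, 3]

87 ÷ 10 → quotient 8, remainder 7
10 ÷ 7 → quotient 1, remainder 3
7 ÷ 3 → quotient 2, remainder 1
3 ÷ 1 → quotient 3, remainder 0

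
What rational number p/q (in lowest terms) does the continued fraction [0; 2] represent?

Starting at the tail and folding back:
Start with 2.
0 + 1/(2/1) = 0 + 1/2 = 1/2

1/2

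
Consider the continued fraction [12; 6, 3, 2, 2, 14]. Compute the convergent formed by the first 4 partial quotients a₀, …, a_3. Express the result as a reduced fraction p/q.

535/44

a_0 = 12: 12/1
a_1 = 6: 73/6
a_2 = 3: 231/19
a_3 = 2: 535/44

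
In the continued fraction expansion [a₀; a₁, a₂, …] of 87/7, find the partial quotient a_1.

2

87 = 12·7 + 3, so a_0 = 12
7 = 2·3 + 1, so a_1 = 2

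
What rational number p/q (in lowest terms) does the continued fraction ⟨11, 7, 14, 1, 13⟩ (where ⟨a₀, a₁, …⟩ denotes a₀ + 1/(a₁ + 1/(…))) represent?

a_0 = 11: 11/1
a_1 = 7: 78/7
a_2 = 14: 1103/99
a_3 = 1: 1181/106
a_4 = 13: 16456/1477

16456/1477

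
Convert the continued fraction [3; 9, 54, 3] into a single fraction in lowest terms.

4573/1470

Start with 3.
54 + 1/(3/1) = 54 + 1/3 = 163/3
9 + 1/(163/3) = 9 + 3/163 = 1470/163
3 + 1/(1470/163) = 3 + 163/1470 = 4573/1470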